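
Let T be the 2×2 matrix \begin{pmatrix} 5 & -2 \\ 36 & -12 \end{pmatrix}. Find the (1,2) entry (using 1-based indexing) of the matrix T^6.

6734

Characteristic polynomial: λ^2 + 7λ + 12 = (λ + 3)(λ + 4), so the eigenvalues are -4, -3.
λ=-4: eigenvector (2, 9).
λ=-3: eigenvector (1, 4).
P = [[2, 1], [9, 4]], D = diag(-4, -3), P⁻¹ = [[-4, 1], [9, -2]].
T⁶ = P·diag(4096, 729)·P⁻¹ = [[-26207, 6734], [-121212, 31032]].
The requested entry is 6734.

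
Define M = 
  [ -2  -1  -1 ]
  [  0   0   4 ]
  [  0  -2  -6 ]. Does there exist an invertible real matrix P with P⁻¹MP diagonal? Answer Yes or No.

Characteristic polynomial: p(μ) = μ^3 + 8μ^2 + 20μ + 16 = (μ + 2)^2(μ + 4).
μ = -2 has algebraic multiplicity 2; rank(M + 2I) = 2, so geometric multiplicity = 1.
Geometric multiplicity < algebraic multiplicity, so M is not diagonalizable.

No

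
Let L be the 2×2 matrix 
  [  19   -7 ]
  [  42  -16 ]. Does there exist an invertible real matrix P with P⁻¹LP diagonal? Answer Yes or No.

Yes

Characteristic polynomial: p(r) = r^2 - 3r - 10 = (r - 5)(r + 2).
All 2 eigenvalues are distinct, so L is diagonalizable.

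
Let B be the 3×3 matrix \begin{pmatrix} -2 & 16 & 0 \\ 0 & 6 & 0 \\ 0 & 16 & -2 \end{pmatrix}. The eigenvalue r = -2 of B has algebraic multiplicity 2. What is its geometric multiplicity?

B + 2I = [[0, 16, 0], [0, 8, 0], [0, 16, 0]].
This matrix has rank 1, so its null space has dimension 3 − 1 = 2.

2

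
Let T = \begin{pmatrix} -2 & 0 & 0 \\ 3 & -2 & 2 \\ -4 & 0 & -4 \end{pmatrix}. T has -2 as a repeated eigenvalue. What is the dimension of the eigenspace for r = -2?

T + 2I = [[0, 0, 0], [3, 0, 2], [-4, 0, -2]].
This matrix has rank 2, so its null space has dimension 3 − 2 = 1.

1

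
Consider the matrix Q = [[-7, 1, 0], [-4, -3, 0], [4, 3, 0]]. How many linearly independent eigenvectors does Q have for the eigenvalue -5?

1

Q + 5I = [[-2, 1, 0], [-4, 2, 0], [4, 3, 5]].
This matrix has rank 2, so its null space has dimension 3 − 2 = 1.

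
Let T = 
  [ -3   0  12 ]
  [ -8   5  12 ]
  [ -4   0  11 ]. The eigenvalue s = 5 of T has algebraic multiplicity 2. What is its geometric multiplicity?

2

T − 5I = [[-8, 0, 12], [-8, 0, 12], [-4, 0, 6]].
This matrix has rank 1, so its null space has dimension 3 − 1 = 2.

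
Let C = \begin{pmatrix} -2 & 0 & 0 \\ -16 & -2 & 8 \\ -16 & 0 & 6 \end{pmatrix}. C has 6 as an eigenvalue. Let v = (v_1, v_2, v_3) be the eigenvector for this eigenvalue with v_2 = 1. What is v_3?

1

C − 6I = [[-8, 0, 0], [-16, -8, 8], [-16, 0, 0]].
Solving (C − 6I)v = 0 gives the eigenspace spanned by (0, 1, 1).
With v_2 = 1, v = (0, 1, 1), so v_3 = 1.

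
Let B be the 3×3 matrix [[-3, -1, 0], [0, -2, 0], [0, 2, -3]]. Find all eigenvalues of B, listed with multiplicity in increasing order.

Characteristic polynomial: p(t) = t^3 + 8t^2 + 21t + 18 = (t + 2)(t + 3)^2.
Roots (with multiplicity): -3, -3, -2.

-3, -3, -2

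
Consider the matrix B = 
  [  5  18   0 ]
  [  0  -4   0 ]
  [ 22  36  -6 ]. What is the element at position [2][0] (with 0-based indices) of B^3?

Characteristic polynomial: μ^3 + 5μ^2 - 26μ - 120 = (μ - 5)(μ + 4)(μ + 6), so the eigenvalues are -6, -4, 5.
μ=5: eigenvector (1, 0, 2).
μ=-4: eigenvector (-2, 1, -4).
μ=-6: eigenvector (0, 0, 1).
P = [[1, -2, 0], [0, 1, 0], [2, -4, 1]], D = diag(5, -4, -6), P⁻¹ = [[1, 2, 0], [0, 1, 0], [-2, 0, 1]].
B³ = P·diag(125, -64, -216)·P⁻¹ = [[125, 378, 0], [0, -64, 0], [682, 756, -216]].
The requested entry is 682.

682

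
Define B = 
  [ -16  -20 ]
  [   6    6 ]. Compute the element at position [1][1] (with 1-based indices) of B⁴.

Characteristic polynomial: t^2 + 10t + 24 = (t + 4)(t + 6), so the eigenvalues are -6, -4.
t=-4: eigenvector (-5, 3).
t=-6: eigenvector (-2, 1).
P = [[-5, -2], [3, 1]], D = diag(-4, -6), P⁻¹ = [[1, 2], [-3, -5]].
B⁴ = P·diag(256, 1296)·P⁻¹ = [[6496, 10400], [-3120, -4944]].
The requested entry is 6496.

6496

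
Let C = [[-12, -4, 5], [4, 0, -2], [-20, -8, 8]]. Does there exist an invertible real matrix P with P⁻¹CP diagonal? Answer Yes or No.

Characteristic polynomial: p(μ) = μ^3 + 4μ^2 + 4μ = μ(μ + 2)^2.
μ = -2 has algebraic multiplicity 2; rank(C + 2I) = 2, so geometric multiplicity = 1.
Geometric multiplicity < algebraic multiplicity, so C is not diagonalizable.

No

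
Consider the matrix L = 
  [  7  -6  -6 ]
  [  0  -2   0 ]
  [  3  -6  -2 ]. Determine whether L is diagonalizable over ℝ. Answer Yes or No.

Characteristic polynomial: p(λ) = λ^3 - 3λ^2 - 6λ + 8 = (λ - 4)(λ - 1)(λ + 2).
All 3 eigenvalues are distinct, so L is diagonalizable.

Yes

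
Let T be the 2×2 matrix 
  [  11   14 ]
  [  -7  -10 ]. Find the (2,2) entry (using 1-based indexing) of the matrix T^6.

Characteristic polynomial: λ^2 - λ - 12 = (λ - 4)(λ + 3), so the eigenvalues are -3, 4.
λ=-3: eigenvector (-1, 1).
λ=4: eigenvector (2, -1).
P = [[-1, 2], [1, -1]], D = diag(-3, 4), P⁻¹ = [[1, 2], [1, 1]].
T⁶ = P·diag(729, 4096)·P⁻¹ = [[7463, 6734], [-3367, -2638]].
The requested entry is -2638.

-2638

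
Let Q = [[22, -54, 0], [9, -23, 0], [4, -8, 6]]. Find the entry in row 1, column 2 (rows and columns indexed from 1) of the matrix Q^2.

Characteristic polynomial: μ^3 - 5μ^2 - 26μ + 120 = (μ - 6)(μ - 4)(μ + 5), so the eigenvalues are -5, 4, 6.
μ=4: eigenvector (3, 1, -2).
μ=-5: eigenvector (2, 1, 0).
μ=6: eigenvector (0, 0, 1).
P = [[3, 2, 0], [1, 1, 0], [-2, 0, 1]], D = diag(4, -5, 6), P⁻¹ = [[1, -2, 0], [-1, 3, 0], [2, -4, 1]].
Q² = P·diag(16, 25, 36)·P⁻¹ = [[-2, 54, 0], [-9, 43, 0], [40, -80, 36]].
The requested entry is 54.

54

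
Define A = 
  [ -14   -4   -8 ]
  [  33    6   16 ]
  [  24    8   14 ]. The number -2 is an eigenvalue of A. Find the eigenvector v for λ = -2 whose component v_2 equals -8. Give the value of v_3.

4

A + 2I = [[-12, -4, -8], [33, 8, 16], [24, 8, 16]].
Solving (A + 2I)v = 0 gives the eigenspace spanned by (0, -8, 4).
With v_2 = -8, v = (0, -8, 4), so v_3 = 4.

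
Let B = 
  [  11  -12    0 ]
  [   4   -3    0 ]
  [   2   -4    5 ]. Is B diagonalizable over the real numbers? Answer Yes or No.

Characteristic polynomial: p(t) = t^3 - 13t^2 + 55t - 75 = (t - 5)^2(t - 3).
t = 5 has algebraic multiplicity 2; rank(B − 5I) = 1, so geometric multiplicity = 2.
Every eigenvalue has geometric = algebraic multiplicity, so B is diagonalizable.

Yes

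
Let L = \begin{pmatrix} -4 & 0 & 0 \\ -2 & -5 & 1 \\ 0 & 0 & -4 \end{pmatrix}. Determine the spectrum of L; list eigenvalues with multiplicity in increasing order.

Characteristic polynomial: p(μ) = μ^3 + 13μ^2 + 56μ + 80 = (μ + 4)^2(μ + 5).
Roots (with multiplicity): -5, -4, -4.

-5, -4, -4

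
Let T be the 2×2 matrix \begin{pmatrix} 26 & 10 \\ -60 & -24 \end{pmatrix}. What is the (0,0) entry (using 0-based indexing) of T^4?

Characteristic polynomial: r^2 - 2r - 24 = (r - 6)(r + 4), so the eigenvalues are -4, 6.
r=6: eigenvector (1, -2).
r=-4: eigenvector (-1, 3).
P = [[1, -1], [-2, 3]], D = diag(6, -4), P⁻¹ = [[3, 1], [2, 1]].
T⁴ = P·diag(1296, 256)·P⁻¹ = [[3376, 1040], [-6240, -1824]].
The requested entry is 3376.

3376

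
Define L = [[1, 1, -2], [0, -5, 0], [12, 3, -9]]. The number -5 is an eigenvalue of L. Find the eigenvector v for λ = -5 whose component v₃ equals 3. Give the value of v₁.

L + 5I = [[6, 1, -2], [0, 0, 0], [12, 3, -4]].
Solving (L + 5I)v = 0 gives the eigenspace spanned by (1, 0, 3).
With v₃ = 3, v = (1, 0, 3), so v₁ = 1.

1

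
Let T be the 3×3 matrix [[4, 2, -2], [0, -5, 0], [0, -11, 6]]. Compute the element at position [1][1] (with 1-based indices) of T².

Characteristic polynomial: s^3 - 5s^2 - 26s + 120 = (s - 6)(s - 4)(s + 5), so the eigenvalues are -5, 4, 6.
s=4: eigenvector (1, 0, 0).
s=6: eigenvector (-1, 0, 1).
s=-5: eigenvector (0, 1, 1).
P = [[1, -1, 0], [0, 0, 1], [0, 1, 1]], D = diag(4, 6, -5), P⁻¹ = [[1, -1, 1], [0, -1, 1], [0, 1, 0]].
T² = P·diag(16, 36, 25)·P⁻¹ = [[16, 20, -20], [0, 25, 0], [0, -11, 36]].
The requested entry is 16.

16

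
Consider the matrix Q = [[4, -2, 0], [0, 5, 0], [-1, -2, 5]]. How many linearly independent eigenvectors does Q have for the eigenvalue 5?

Q − 5I = [[-1, -2, 0], [0, 0, 0], [-1, -2, 0]].
This matrix has rank 1, so its null space has dimension 3 − 1 = 2.

2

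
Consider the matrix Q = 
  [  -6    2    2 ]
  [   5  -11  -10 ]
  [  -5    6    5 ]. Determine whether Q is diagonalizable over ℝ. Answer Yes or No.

Characteristic polynomial: p(μ) = μ^3 + 12μ^2 + 41μ + 30 = (μ + 1)(μ + 5)(μ + 6).
All 3 eigenvalues are distinct, so Q is diagonalizable.

Yes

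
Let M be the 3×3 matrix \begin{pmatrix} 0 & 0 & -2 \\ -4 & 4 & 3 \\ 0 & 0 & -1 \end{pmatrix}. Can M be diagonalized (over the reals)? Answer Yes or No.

Yes

Characteristic polynomial: p(λ) = λ^3 - 3λ^2 - 4λ = λ(λ - 4)(λ + 1).
All 3 eigenvalues are distinct, so M is diagonalizable.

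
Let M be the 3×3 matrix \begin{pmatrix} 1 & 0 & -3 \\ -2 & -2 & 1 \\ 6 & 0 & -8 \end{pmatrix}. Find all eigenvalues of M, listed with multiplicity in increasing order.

Characteristic polynomial: p(t) = t^3 + 9t^2 + 24t + 20 = (t + 2)^2(t + 5).
Roots (with multiplicity): -5, -2, -2.

-5, -2, -2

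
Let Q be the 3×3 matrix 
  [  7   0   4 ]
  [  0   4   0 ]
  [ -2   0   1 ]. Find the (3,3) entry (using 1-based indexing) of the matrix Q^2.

Characteristic polynomial: r^3 - 12r^2 + 47r - 60 = (r - 5)(r - 4)(r - 3), so the eigenvalues are 3, 4, 5.
r=3: eigenvector (1, 0, -1).
r=4: eigenvector (0, 1, 0).
r=5: eigenvector (2, 0, -1).
P = [[1, 0, 2], [0, 1, 0], [-1, 0, -1]], D = diag(3, 4, 5), P⁻¹ = [[-1, 0, -2], [0, 1, 0], [1, 0, 1]].
Q² = P·diag(9, 16, 25)·P⁻¹ = [[41, 0, 32], [0, 16, 0], [-16, 0, -7]].
The requested entry is -7.

-7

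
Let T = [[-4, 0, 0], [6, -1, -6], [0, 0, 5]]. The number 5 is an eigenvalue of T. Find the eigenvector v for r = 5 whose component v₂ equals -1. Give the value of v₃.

T − 5I = [[-9, 0, 0], [6, -6, -6], [0, 0, 0]].
Solving (T − 5I)v = 0 gives the eigenspace spanned by (0, -1, 1).
With v₂ = -1, v = (0, -1, 1), so v₃ = 1.

1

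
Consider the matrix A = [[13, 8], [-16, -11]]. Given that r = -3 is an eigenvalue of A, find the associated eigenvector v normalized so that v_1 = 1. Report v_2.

A + 3I = [[16, 8], [-16, -8]].
Solving (A + 3I)v = 0 gives the eigenspace spanned by (1, -2).
With v_1 = 1, v = (1, -2), so v_2 = -2.

-2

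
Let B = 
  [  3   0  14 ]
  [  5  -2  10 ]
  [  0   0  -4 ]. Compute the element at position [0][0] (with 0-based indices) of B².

Characteristic polynomial: t^3 + 3t^2 - 10t - 24 = (t - 3)(t + 2)(t + 4), so the eigenvalues are -4, -2, 3.
t=3: eigenvector (1, 1, 0).
t=-2: eigenvector (0, 1, 0).
t=-4: eigenvector (-2, 0, 1).
P = [[1, 0, -2], [1, 1, 0], [0, 0, 1]], D = diag(3, -2, -4), P⁻¹ = [[1, 0, 2], [-1, 1, -2], [0, 0, 1]].
B² = P·diag(9, 4, 16)·P⁻¹ = [[9, 0, -14], [5, 4, 10], [0, 0, 16]].
The requested entry is 9.

9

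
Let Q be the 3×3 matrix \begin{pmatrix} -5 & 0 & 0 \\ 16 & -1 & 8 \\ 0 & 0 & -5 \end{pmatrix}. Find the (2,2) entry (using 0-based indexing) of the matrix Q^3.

Characteristic polynomial: λ^3 + 11λ^2 + 35λ + 25 = (λ + 1)(λ + 5)^2, so the eigenvalues are -5, -5, -1.
λ=-5: eigenvector (1, 0, -2).
λ=-5: eigenvector (0, -2, 1).
λ=-1: eigenvector (0, 1, 0).
P = [[1, 0, 0], [0, -2, 1], [-2, 1, 0]], D = diag(-5, -5, -1), P⁻¹ = [[1, 0, 0], [2, 0, 1], [4, 1, 2]].
Q³ = P·diag(-125, -125, -1)·P⁻¹ = [[-125, 0, 0], [496, -1, 248], [0, 0, -125]].
The requested entry is -125.

-125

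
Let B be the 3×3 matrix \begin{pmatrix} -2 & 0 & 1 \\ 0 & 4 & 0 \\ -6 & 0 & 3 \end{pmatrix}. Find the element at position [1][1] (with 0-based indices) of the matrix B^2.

Characteristic polynomial: λ^3 - 5λ^2 + 4λ = λ(λ - 4)(λ - 1), so the eigenvalues are 0, 1, 4.
λ=0: eigenvector (-1, 0, -2).
λ=4: eigenvector (0, 1, 0).
λ=1: eigenvector (-1, 0, -3).
P = [[-1, 0, -1], [0, 1, 0], [-2, 0, -3]], D = diag(0, 4, 1), P⁻¹ = [[-3, 0, 1], [0, 1, 0], [2, 0, -1]].
B² = P·diag(0, 16, 1)·P⁻¹ = [[-2, 0, 1], [0, 16, 0], [-6, 0, 3]].
The requested entry is 16.

16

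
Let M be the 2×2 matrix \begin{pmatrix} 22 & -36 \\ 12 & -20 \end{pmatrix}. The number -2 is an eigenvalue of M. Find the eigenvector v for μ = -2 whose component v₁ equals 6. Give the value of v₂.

M + 2I = [[24, -36], [12, -18]].
Solving (M + 2I)v = 0 gives the eigenspace spanned by (6, 4).
With v₁ = 6, v = (6, 4), so v₂ = 4.

4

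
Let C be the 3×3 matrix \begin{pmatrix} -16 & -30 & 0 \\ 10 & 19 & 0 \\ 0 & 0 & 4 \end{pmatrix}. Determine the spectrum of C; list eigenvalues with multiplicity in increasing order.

-1, 4, 4

Characteristic polynomial: p(s) = s^3 - 7s^2 + 8s + 16 = (s - 4)^2(s + 1).
Roots (with multiplicity): -1, 4, 4.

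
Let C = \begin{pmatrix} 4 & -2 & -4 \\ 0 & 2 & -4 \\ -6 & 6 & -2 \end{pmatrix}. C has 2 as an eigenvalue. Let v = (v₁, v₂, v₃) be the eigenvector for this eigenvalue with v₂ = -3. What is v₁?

C − 2I = [[2, -2, -4], [0, 0, -4], [-6, 6, -4]].
Solving (C − 2I)v = 0 gives the eigenspace spanned by (-3, -3, 0).
With v₂ = -3, v = (-3, -3, 0), so v₁ = -3.

-3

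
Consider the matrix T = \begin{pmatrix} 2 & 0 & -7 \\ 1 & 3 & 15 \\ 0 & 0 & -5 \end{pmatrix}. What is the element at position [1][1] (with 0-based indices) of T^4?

81

Characteristic polynomial: λ^3 - 19λ + 30 = (λ - 3)(λ - 2)(λ + 5), so the eigenvalues are -5, 2, 3.
λ=-5: eigenvector (-1, 2, -1).
λ=3: eigenvector (0, 1, 0).
λ=2: eigenvector (1, -1, 0).
P = [[-1, 0, 1], [2, 1, -1], [-1, 0, 0]], D = diag(-5, 3, 2), P⁻¹ = [[0, 0, -1], [1, 1, 1], [1, 0, -1]].
T⁴ = P·diag(625, 81, 16)·P⁻¹ = [[16, 0, 609], [65, 81, -1153], [0, 0, 625]].
The requested entry is 81.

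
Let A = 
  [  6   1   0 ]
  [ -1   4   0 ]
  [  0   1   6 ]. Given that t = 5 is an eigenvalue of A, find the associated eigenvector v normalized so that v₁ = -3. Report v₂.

A − 5I = [[1, 1, 0], [-1, -1, 0], [0, 1, 1]].
Solving (A − 5I)v = 0 gives the eigenspace spanned by (-3, 3, -3).
With v₁ = -3, v = (-3, 3, -3), so v₂ = 3.

3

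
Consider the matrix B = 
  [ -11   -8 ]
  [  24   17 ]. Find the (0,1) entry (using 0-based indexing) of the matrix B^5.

Characteristic polynomial: λ^2 - 6λ + 5 = (λ - 5)(λ - 1), so the eigenvalues are 1, 5.
λ=5: eigenvector (1, -2).
λ=1: eigenvector (2, -3).
P = [[1, 2], [-2, -3]], D = diag(5, 1), P⁻¹ = [[-3, -2], [2, 1]].
B⁵ = P·diag(3125, 1)·P⁻¹ = [[-9371, -6248], [18744, 12497]].
The requested entry is -6248.

-6248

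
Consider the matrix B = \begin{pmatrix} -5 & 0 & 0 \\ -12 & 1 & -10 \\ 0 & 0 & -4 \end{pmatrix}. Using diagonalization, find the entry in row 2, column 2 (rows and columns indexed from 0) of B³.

Characteristic polynomial: t^3 + 8t^2 + 11t - 20 = (t - 1)(t + 4)(t + 5), so the eigenvalues are -5, -4, 1.
t=-5: eigenvector (1, 2, 0).
t=-4: eigenvector (0, 2, 1).
t=1: eigenvector (0, 1, 0).
P = [[1, 0, 0], [2, 2, 1], [0, 1, 0]], D = diag(-5, -4, 1), P⁻¹ = [[1, 0, 0], [0, 0, 1], [-2, 1, -2]].
B³ = P·diag(-125, -64, 1)·P⁻¹ = [[-125, 0, 0], [-252, 1, -130], [0, 0, -64]].
The requested entry is -64.

-64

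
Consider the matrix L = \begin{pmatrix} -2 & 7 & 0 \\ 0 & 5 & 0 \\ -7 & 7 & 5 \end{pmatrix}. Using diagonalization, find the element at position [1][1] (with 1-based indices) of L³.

Characteristic polynomial: r^3 - 8r^2 + 5r + 50 = (r - 5)^2(r + 2), so the eigenvalues are -2, 5, 5.
r=5: eigenvector (1, 1, 1).
r=-2: eigenvector (1, 0, 1).
r=5: eigenvector (-2, -2, -1).
P = [[1, 1, -2], [1, 0, -2], [1, 1, -1]], D = diag(5, -2, 5), P⁻¹ = [[-2, 1, 2], [1, -1, 0], [-1, 0, 1]].
L³ = P·diag(125, -8, 125)·P⁻¹ = [[-8, 133, 0], [0, 125, 0], [-133, 133, 125]].
The requested entry is -8.

-8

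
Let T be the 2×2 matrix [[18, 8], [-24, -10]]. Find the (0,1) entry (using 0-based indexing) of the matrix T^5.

15488

Characteristic polynomial: μ^2 - 8μ + 12 = (μ - 6)(μ - 2), so the eigenvalues are 2, 6.
μ=2: eigenvector (-1, 2).
μ=6: eigenvector (-2, 3).
P = [[-1, -2], [2, 3]], D = diag(2, 6), P⁻¹ = [[3, 2], [-2, -1]].
T⁵ = P·diag(32, 7776)·P⁻¹ = [[31008, 15488], [-46464, -23200]].
The requested entry is 15488.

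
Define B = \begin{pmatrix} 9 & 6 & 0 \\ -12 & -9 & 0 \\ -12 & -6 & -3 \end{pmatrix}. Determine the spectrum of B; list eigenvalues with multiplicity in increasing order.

Characteristic polynomial: p(μ) = μ^3 + 3μ^2 - 9μ - 27 = (μ - 3)(μ + 3)^2.
Roots (with multiplicity): -3, -3, 3.

-3, -3, 3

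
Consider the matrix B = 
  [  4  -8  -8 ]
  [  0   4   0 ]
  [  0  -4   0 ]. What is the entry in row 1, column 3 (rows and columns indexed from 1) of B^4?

-512

Characteristic polynomial: t^3 - 8t^2 + 16t = t(t - 4)^2, so the eigenvalues are 0, 4, 4.
t=4: eigenvector (1, 0, 0).
t=4: eigenvector (2, 1, -1).
t=0: eigenvector (2, 0, 1).
P = [[1, 2, 2], [0, 1, 0], [0, -1, 1]], D = diag(4, 4, 0), P⁻¹ = [[1, -4, -2], [0, 1, 0], [0, 1, 1]].
B⁴ = P·diag(256, 256, 0)·P⁻¹ = [[256, -512, -512], [0, 256, 0], [0, -256, 0]].
The requested entry is -512.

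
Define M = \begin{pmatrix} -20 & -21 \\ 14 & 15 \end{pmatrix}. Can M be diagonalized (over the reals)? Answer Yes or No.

Yes

Characteristic polynomial: p(r) = r^2 + 5r - 6 = (r - 1)(r + 6).
All 2 eigenvalues are distinct, so M is diagonalizable.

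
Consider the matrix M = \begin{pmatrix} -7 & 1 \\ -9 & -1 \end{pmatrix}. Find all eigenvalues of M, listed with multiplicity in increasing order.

-4, -4

Characteristic polynomial: p(r) = r^2 + 8r + 16 = (r + 4)^2.
Roots (with multiplicity): -4, -4.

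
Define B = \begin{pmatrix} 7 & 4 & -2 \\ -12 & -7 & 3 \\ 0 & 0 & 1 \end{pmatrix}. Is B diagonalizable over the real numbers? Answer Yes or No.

Characteristic polynomial: p(t) = t^3 - t^2 - t + 1 = (t - 1)^2(t + 1).
t = 1 has algebraic multiplicity 2; rank(B − 1I) = 2, so geometric multiplicity = 1.
Geometric multiplicity < algebraic multiplicity, so B is not diagonalizable.

No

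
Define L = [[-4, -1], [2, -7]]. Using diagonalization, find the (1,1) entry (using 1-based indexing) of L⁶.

Characteristic polynomial: r^2 + 11r + 30 = (r + 5)(r + 6), so the eigenvalues are -6, -5.
r=-5: eigenvector (1, 1).
r=-6: eigenvector (-1, -2).
P = [[1, -1], [1, -2]], D = diag(-5, -6), P⁻¹ = [[2, -1], [1, -1]].
L⁶ = P·diag(15625, 46656)·P⁻¹ = [[-15406, 31031], [-62062, 77687]].
The requested entry is -15406.

-15406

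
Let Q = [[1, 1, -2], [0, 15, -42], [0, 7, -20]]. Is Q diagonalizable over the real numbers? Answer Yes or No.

No

Characteristic polynomial: p(μ) = μ^3 + 4μ^2 - 11μ + 6 = (μ - 1)^2(μ + 6).
μ = 1 has algebraic multiplicity 2; rank(Q − 1I) = 2, so geometric multiplicity = 1.
Geometric multiplicity < algebraic multiplicity, so Q is not diagonalizable.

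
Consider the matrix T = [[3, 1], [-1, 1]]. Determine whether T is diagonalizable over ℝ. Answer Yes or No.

Characteristic polynomial: p(μ) = μ^2 - 4μ + 4 = (μ - 2)^2.
μ = 2 has algebraic multiplicity 2; rank(T − 2I) = 1, so geometric multiplicity = 1.
Geometric multiplicity < algebraic multiplicity, so T is not diagonalizable.

No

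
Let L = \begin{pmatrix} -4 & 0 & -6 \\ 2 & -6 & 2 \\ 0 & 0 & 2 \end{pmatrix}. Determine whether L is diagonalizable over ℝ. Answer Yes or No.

Yes

Characteristic polynomial: p(t) = t^3 + 8t^2 + 4t - 48 = (t - 2)(t + 4)(t + 6).
All 3 eigenvalues are distinct, so L is diagonalizable.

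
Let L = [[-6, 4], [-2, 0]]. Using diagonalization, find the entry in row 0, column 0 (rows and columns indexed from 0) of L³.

Characteristic polynomial: μ^2 + 6μ + 8 = (μ + 2)(μ + 4), so the eigenvalues are -4, -2.
μ=-2: eigenvector (1, 1).
μ=-4: eigenvector (2, 1).
P = [[1, 2], [1, 1]], D = diag(-2, -4), P⁻¹ = [[-1, 2], [1, -1]].
L³ = P·diag(-8, -64)·P⁻¹ = [[-120, 112], [-56, 48]].
The requested entry is -120.

-120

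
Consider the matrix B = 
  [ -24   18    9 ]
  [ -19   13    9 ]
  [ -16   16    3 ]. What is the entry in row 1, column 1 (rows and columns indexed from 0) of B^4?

Characteristic polynomial: μ^3 + 8μ^2 - 3μ - 90 = (μ - 3)(μ + 5)(μ + 6), so the eigenvalues are -6, -5, 3.
μ=-6: eigenvector (1, 1, 0).
μ=-5: eigenvector (0, 1, -2).
μ=3: eigenvector (1, 1, 1).
P = [[1, 0, 1], [1, 1, 1], [0, -2, 1]], D = diag(-6, -5, 3), P⁻¹ = [[3, -2, -1], [-1, 1, 0], [-2, 2, 1]].
B⁴ = P·diag(1296, 625, 81)·P⁻¹ = [[3726, -2430, -1215], [3101, -1805, -1215], [1088, -1088, 81]].
The requested entry is -1805.

-1805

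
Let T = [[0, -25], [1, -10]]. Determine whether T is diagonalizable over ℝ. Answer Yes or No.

Characteristic polynomial: p(r) = r^2 + 10r + 25 = (r + 5)^2.
r = -5 has algebraic multiplicity 2; rank(T + 5I) = 1, so geometric multiplicity = 1.
Geometric multiplicity < algebraic multiplicity, so T is not diagonalizable.

No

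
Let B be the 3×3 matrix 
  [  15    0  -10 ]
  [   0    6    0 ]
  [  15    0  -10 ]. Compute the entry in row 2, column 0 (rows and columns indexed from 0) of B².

75

Characteristic polynomial: λ^3 - 11λ^2 + 30λ = λ(λ - 6)(λ - 5), so the eigenvalues are 0, 5, 6.
λ=5: eigenvector (1, 0, 1).
λ=6: eigenvector (0, 1, 0).
λ=0: eigenvector (2, 0, 3).
P = [[1, 0, 2], [0, 1, 0], [1, 0, 3]], D = diag(5, 6, 0), P⁻¹ = [[3, 0, -2], [0, 1, 0], [-1, 0, 1]].
B² = P·diag(25, 36, 0)·P⁻¹ = [[75, 0, -50], [0, 36, 0], [75, 0, -50]].
The requested entry is 75.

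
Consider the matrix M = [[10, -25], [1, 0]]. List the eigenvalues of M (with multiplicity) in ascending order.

5, 5

Characteristic polynomial: p(r) = r^2 - 10r + 25 = (r - 5)^2.
Roots (with multiplicity): 5, 5.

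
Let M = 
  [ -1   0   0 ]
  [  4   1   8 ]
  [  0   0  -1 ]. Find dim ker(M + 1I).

M + 1I = [[0, 0, 0], [4, 2, 8], [0, 0, 0]].
This matrix has rank 1, so its null space has dimension 3 − 1 = 2.

2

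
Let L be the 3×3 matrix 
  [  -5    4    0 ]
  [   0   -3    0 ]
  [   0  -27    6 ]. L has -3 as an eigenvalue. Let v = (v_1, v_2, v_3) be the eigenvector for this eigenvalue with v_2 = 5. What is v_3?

15

L + 3I = [[-2, 4, 0], [0, 0, 0], [0, -27, 9]].
Solving (L + 3I)v = 0 gives the eigenspace spanned by (10, 5, 15).
With v_2 = 5, v = (10, 5, 15), so v_3 = 15.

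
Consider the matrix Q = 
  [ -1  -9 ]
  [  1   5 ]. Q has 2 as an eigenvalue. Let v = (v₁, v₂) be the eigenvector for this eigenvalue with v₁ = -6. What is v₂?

2

Q − 2I = [[-3, -9], [1, 3]].
Solving (Q − 2I)v = 0 gives the eigenspace spanned by (-6, 2).
With v₁ = -6, v = (-6, 2), so v₂ = 2.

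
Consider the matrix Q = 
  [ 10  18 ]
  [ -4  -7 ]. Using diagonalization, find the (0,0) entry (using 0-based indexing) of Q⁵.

280

Characteristic polynomial: r^2 - 3r + 2 = (r - 2)(r - 1), so the eigenvalues are 1, 2.
r=1: eigenvector (-2, 1).
r=2: eigenvector (-9, 4).
P = [[-2, -9], [1, 4]], D = diag(1, 2), P⁻¹ = [[4, 9], [-1, -2]].
Q⁵ = P·diag(1, 32)·P⁻¹ = [[280, 558], [-124, -247]].
The requested entry is 280.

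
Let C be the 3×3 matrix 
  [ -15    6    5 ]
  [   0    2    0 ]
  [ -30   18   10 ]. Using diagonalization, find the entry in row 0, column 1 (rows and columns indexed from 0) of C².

12

Characteristic polynomial: r^3 + 3r^2 - 10r = r(r - 2)(r + 5), so the eigenvalues are -5, 0, 2.
r=0: eigenvector (1, 0, 3).
r=2: eigenvector (3, 1, 9).
r=-5: eigenvector (1, 0, 2).
P = [[1, 3, 1], [0, 1, 0], [3, 9, 2]], D = diag(0, 2, -5), P⁻¹ = [[-2, -3, 1], [0, 1, 0], [3, 0, -1]].
C² = P·diag(0, 4, 25)·P⁻¹ = [[75, 12, -25], [0, 4, 0], [150, 36, -50]].
The requested entry is 12.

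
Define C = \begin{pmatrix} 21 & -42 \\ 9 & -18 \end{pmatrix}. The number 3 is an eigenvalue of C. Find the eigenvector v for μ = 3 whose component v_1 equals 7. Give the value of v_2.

C − 3I = [[18, -42], [9, -21]].
Solving (C − 3I)v = 0 gives the eigenspace spanned by (7, 3).
With v_1 = 7, v = (7, 3), so v_2 = 3.

3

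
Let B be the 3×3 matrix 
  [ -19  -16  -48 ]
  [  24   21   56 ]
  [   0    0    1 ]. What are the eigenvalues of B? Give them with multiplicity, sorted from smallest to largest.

Characteristic polynomial: p(r) = r^3 - 3r^2 - 13r + 15 = (r - 5)(r - 1)(r + 3).
Roots (with multiplicity): -3, 1, 5.

-3, 1, 5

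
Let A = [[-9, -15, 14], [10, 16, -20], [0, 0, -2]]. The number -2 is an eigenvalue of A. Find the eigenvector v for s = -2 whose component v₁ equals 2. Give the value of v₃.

A + 2I = [[-7, -15, 14], [10, 18, -20], [0, 0, 0]].
Solving (A + 2I)v = 0 gives the eigenspace spanned by (2, 0, 1).
With v₁ = 2, v = (2, 0, 1), so v₃ = 1.

1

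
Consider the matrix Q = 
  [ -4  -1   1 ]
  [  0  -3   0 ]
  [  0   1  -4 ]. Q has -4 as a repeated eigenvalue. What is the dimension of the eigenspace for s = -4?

1

Q + 4I = [[0, -1, 1], [0, 1, 0], [0, 1, 0]].
This matrix has rank 2, so its null space has dimension 3 − 2 = 1.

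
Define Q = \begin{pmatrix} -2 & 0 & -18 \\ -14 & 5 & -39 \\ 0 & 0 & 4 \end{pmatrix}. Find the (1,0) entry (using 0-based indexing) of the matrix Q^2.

-42

Characteristic polynomial: s^3 - 7s^2 + 2s + 40 = (s - 5)(s - 4)(s + 2), so the eigenvalues are -2, 4, 5.
s=4: eigenvector (-3, -3, 1).
s=5: eigenvector (0, 1, 0).
s=-2: eigenvector (1, 2, 0).
P = [[-3, 0, 1], [-3, 1, 2], [1, 0, 0]], D = diag(4, 5, -2), P⁻¹ = [[0, 0, 1], [-2, 1, -3], [1, 0, 3]].
Q² = P·diag(16, 25, 4)·P⁻¹ = [[4, 0, -36], [-42, 25, -99], [0, 0, 16]].
The requested entry is -42.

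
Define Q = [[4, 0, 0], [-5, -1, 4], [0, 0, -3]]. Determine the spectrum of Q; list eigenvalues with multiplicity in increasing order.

Characteristic polynomial: p(t) = t^3 - 13t - 12 = (t - 4)(t + 1)(t + 3).
Roots (with multiplicity): -3, -1, 4.

-3, -1, 4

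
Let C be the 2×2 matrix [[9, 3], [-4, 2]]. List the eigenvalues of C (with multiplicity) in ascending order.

Characteristic polynomial: p(r) = r^2 - 11r + 30 = (r - 6)(r - 5).
Roots (with multiplicity): 5, 6.

5, 6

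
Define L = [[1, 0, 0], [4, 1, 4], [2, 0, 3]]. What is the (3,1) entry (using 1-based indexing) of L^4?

Characteristic polynomial: s^3 - 5s^2 + 7s - 3 = (s - 3)(s - 1)^2, so the eigenvalues are 1, 1, 3.
s=1: eigenvector (0, 1, 0).
s=1: eigenvector (1, 2, -1).
s=3: eigenvector (0, 2, 1).
P = [[0, 1, 0], [1, 2, 2], [0, -1, 1]], D = diag(1, 1, 3), P⁻¹ = [[-4, 1, -2], [1, 0, 0], [1, 0, 1]].
L⁴ = P·diag(1, 1, 81)·P⁻¹ = [[1, 0, 0], [160, 1, 160], [80, 0, 81]].
The requested entry is 80.

80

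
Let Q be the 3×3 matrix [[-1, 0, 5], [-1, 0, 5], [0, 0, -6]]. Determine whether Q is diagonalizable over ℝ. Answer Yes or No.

Characteristic polynomial: p(s) = s^3 + 7s^2 + 6s = s(s + 1)(s + 6).
All 3 eigenvalues are distinct, so Q is diagonalizable.

Yes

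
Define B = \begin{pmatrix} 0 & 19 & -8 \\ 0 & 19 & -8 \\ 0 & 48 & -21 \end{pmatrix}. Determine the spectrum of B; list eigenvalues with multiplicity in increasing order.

-5, 0, 3

Characteristic polynomial: p(μ) = μ^3 + 2μ^2 - 15μ = μ(μ - 3)(μ + 5).
Roots (with multiplicity): -5, 0, 3.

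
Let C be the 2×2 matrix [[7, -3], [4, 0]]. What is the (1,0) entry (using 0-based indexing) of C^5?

Characteristic polynomial: t^2 - 7t + 12 = (t - 4)(t - 3), so the eigenvalues are 3, 4.
t=3: eigenvector (3, 4).
t=4: eigenvector (1, 1).
P = [[3, 1], [4, 1]], D = diag(3, 4), P⁻¹ = [[-1, 1], [4, -3]].
C⁵ = P·diag(243, 1024)·P⁻¹ = [[3367, -2343], [3124, -2100]].
The requested entry is 3124.

3124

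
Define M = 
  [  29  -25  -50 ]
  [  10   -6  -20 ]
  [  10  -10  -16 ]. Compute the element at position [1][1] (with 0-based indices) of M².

-14

Characteristic polynomial: t^3 - 7t^2 + 8t + 16 = (t - 4)^2(t + 1), so the eigenvalues are -1, 4, 4.
t=4: eigenvector (5, 1, 2).
t=-1: eigenvector (5, 2, 2).
t=4: eigenvector (2, 0, 1).
P = [[5, 5, 2], [1, 2, 0], [2, 2, 1]], D = diag(4, -1, 4), P⁻¹ = [[2, -1, -4], [-1, 1, 2], [-2, 0, 5]].
M² = P·diag(16, 1, 16)·P⁻¹ = [[91, -75, -150], [30, -14, -60], [30, -30, -44]].
The requested entry is -14.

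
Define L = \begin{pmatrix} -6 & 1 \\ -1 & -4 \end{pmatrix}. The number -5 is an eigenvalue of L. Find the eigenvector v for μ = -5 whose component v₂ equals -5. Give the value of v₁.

-5

L + 5I = [[-1, 1], [-1, 1]].
Solving (L + 5I)v = 0 gives the eigenspace spanned by (-5, -5).
With v₂ = -5, v = (-5, -5), so v₁ = -5.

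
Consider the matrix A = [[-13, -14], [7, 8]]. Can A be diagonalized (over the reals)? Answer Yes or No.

Yes

Characteristic polynomial: p(t) = t^2 + 5t - 6 = (t - 1)(t + 6).
All 2 eigenvalues are distinct, so A is diagonalizable.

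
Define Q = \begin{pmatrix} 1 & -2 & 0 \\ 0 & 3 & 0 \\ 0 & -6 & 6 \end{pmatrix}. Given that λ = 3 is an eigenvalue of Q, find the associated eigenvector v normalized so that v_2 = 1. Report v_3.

2

Q − 3I = [[-2, -2, 0], [0, 0, 0], [0, -6, 3]].
Solving (Q − 3I)v = 0 gives the eigenspace spanned by (-1, 1, 2).
With v_2 = 1, v = (-1, 1, 2), so v_3 = 2.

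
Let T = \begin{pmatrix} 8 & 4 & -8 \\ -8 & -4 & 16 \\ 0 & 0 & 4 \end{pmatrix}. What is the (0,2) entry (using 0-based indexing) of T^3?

Characteristic polynomial: λ^3 - 8λ^2 + 16λ = λ(λ - 4)^2, so the eigenvalues are 0, 4, 4.
λ=4: eigenvector (1, -1, 0).
λ=0: eigenvector (-1, 2, 0).
λ=4: eigenvector (-2, 4, 1).
P = [[1, -1, -2], [-1, 2, 4], [0, 0, 1]], D = diag(4, 0, 4), P⁻¹ = [[2, 1, 0], [1, 1, -2], [0, 0, 1]].
T³ = P·diag(64, 0, 64)·P⁻¹ = [[128, 64, -128], [-128, -64, 256], [0, 0, 64]].
The requested entry is -128.

-128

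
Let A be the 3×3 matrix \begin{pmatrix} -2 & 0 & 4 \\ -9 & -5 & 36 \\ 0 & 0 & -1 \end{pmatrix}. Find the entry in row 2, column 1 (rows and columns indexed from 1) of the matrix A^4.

1827

Characteristic polynomial: s^3 + 8s^2 + 17s + 10 = (s + 1)(s + 2)(s + 5), so the eigenvalues are -5, -2, -1.
s=-5: eigenvector (0, 1, 0).
s=-2: eigenvector (1, -3, 0).
s=-1: eigenvector (4, 0, 1).
P = [[0, 1, 4], [1, -3, 0], [0, 0, 1]], D = diag(-5, -2, -1), P⁻¹ = [[3, 1, -12], [1, 0, -4], [0, 0, 1]].
A⁴ = P·diag(625, 16, 1)·P⁻¹ = [[16, 0, -60], [1827, 625, -7308], [0, 0, 1]].
The requested entry is 1827.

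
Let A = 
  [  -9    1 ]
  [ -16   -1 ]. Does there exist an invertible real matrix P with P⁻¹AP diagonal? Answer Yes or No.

No

Characteristic polynomial: p(μ) = μ^2 + 10μ + 25 = (μ + 5)^2.
μ = -5 has algebraic multiplicity 2; rank(A + 5I) = 1, so geometric multiplicity = 1.
Geometric multiplicity < algebraic multiplicity, so A is not diagonalizable.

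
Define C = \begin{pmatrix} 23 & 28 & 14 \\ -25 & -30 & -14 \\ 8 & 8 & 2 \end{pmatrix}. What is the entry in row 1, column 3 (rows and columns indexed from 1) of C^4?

-1218

Characteristic polynomial: t^3 + 5t^2 - 4t - 20 = (t - 2)(t + 2)(t + 5), so the eigenvalues are -5, -2, 2.
t=-5: eigenvector (1, -1, 0).
t=-2: eigenvector (0, 1, -2).
t=2: eigenvector (2, -2, 1).
P = [[1, 0, 2], [-1, 1, -2], [0, -2, 1]], D = diag(-5, -2, 2), P⁻¹ = [[-3, -4, -2], [1, 1, 0], [2, 2, 1]].
C⁴ = P·diag(625, 16, 16)·P⁻¹ = [[-1811, -2436, -1218], [1827, 2452, 1218], [0, 0, 16]].
The requested entry is -1218.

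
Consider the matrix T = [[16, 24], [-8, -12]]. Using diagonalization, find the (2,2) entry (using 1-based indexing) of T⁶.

Characteristic polynomial: λ^2 - 4λ = λ(λ - 4), so the eigenvalues are 0, 4.
λ=0: eigenvector (-3, 2).
λ=4: eigenvector (-2, 1).
P = [[-3, -2], [2, 1]], D = diag(0, 4), P⁻¹ = [[1, 2], [-2, -3]].
T⁶ = P·diag(0, 4096)·P⁻¹ = [[16384, 24576], [-8192, -12288]].
The requested entry is -12288.

-12288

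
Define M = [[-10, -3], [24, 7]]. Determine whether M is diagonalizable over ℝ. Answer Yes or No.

Characteristic polynomial: p(λ) = λ^2 + 3λ + 2 = (λ + 1)(λ + 2).
All 2 eigenvalues are distinct, so M is diagonalizable.

Yes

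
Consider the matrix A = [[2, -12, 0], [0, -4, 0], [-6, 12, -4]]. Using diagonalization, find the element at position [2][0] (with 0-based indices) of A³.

-72

Characteristic polynomial: s^3 + 6s^2 - 32 = (s - 2)(s + 4)^2, so the eigenvalues are -4, -4, 2.
s=2: eigenvector (1, 0, -1).
s=-4: eigenvector (2, 1, 1).
s=-4: eigenvector (0, 0, 1).
P = [[1, 2, 0], [0, 1, 0], [-1, 1, 1]], D = diag(2, -4, -4), P⁻¹ = [[1, -2, 0], [0, 1, 0], [1, -3, 1]].
A³ = P·diag(8, -64, -64)·P⁻¹ = [[8, -144, 0], [0, -64, 0], [-72, 144, -64]].
The requested entry is -72.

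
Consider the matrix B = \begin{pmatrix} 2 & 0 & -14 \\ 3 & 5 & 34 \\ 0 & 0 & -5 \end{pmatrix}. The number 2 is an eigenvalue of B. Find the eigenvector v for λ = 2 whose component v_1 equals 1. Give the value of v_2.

B − 2I = [[0, 0, -14], [3, 3, 34], [0, 0, -7]].
Solving (B − 2I)v = 0 gives the eigenspace spanned by (1, -1, 0).
With v_1 = 1, v = (1, -1, 0), so v_2 = -1.

-1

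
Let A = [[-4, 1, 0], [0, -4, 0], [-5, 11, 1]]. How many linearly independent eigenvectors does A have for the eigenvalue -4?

1

A + 4I = [[0, 1, 0], [0, 0, 0], [-5, 11, 5]].
This matrix has rank 2, so its null space has dimension 3 − 2 = 1.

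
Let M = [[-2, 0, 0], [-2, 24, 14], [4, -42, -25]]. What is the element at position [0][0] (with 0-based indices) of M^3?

-8

Characteristic polynomial: r^3 + 3r^2 - 10r - 24 = (r - 3)(r + 2)(r + 4), so the eigenvalues are -4, -2, 3.
r=-2: eigenvector (1, -1, 2).
r=-4: eigenvector (0, 1, -2).
r=3: eigenvector (0, 2, -3).
P = [[1, 0, 0], [-1, 1, 2], [2, -2, -3]], D = diag(-2, -4, 3), P⁻¹ = [[1, 0, 0], [1, -3, -2], [0, 2, 1]].
M³ = P·diag(-8, -64, 27)·P⁻¹ = [[-8, 0, 0], [-56, 300, 182], [112, -546, -337]].
The requested entry is -8.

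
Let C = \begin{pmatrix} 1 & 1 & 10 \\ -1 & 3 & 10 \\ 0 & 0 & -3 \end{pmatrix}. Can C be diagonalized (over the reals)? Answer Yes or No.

Characteristic polynomial: p(μ) = μ^3 - μ^2 - 8μ + 12 = (μ - 2)^2(μ + 3).
μ = 2 has algebraic multiplicity 2; rank(C − 2I) = 2, so geometric multiplicity = 1.
Geometric multiplicity < algebraic multiplicity, so C is not diagonalizable.

No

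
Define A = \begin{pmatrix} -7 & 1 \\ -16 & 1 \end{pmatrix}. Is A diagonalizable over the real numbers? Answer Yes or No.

No

Characteristic polynomial: p(s) = s^2 + 6s + 9 = (s + 3)^2.
s = -3 has algebraic multiplicity 2; rank(A + 3I) = 1, so geometric multiplicity = 1.
Geometric multiplicity < algebraic multiplicity, so A is not diagonalizable.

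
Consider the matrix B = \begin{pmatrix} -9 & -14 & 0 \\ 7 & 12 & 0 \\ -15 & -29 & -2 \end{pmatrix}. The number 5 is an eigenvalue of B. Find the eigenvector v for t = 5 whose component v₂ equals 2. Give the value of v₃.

-4

B − 5I = [[-14, -14, 0], [7, 7, 0], [-15, -29, -7]].
Solving (B − 5I)v = 0 gives the eigenspace spanned by (-2, 2, -4).
With v₂ = 2, v = (-2, 2, -4), so v₃ = -4.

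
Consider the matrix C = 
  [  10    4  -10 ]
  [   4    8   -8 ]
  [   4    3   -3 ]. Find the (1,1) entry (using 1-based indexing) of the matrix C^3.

Characteristic polynomial: λ^3 - 15λ^2 + 74λ - 120 = (λ - 6)(λ - 5)(λ - 4), so the eigenvalues are 4, 5, 6.
λ=6: eigenvector (-3, -2, -2).
λ=4: eigenvector (-1, -1, -1).
λ=5: eigenvector (2, 0, 1).
P = [[-3, -1, 2], [-2, -1, 0], [-2, -1, 1]], D = diag(6, 4, 5), P⁻¹ = [[-1, -1, 2], [2, 1, -4], [0, -1, 1]].
C³ = P·diag(216, 64, 125)·P⁻¹ = [[520, 334, -790], [304, 368, -608], [304, 243, -483]].
The requested entry is 520.

520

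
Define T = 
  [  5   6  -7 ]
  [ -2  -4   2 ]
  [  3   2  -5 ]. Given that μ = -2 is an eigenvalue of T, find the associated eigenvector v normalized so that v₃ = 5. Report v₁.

T + 2I = [[7, 6, -7], [-2, -2, 2], [3, 2, -3]].
Solving (T + 2I)v = 0 gives the eigenspace spanned by (5, 0, 5).
With v₃ = 5, v = (5, 0, 5), so v₁ = 5.

5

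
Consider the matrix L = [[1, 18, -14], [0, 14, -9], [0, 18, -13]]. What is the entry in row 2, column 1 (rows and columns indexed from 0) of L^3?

Characteristic polynomial: r^3 - 2r^2 - 19r + 20 = (r - 5)(r - 1)(r + 4), so the eigenvalues are -4, 1, 5.
r=-4: eigenvector (2, 1, 2).
r=5: eigenvector (1, 1, 1).
r=1: eigenvector (1, 0, 0).
P = [[2, 1, 1], [1, 1, 0], [2, 1, 0]], D = diag(-4, 5, 1), P⁻¹ = [[0, -1, 1], [0, 2, -1], [1, 0, -1]].
L³ = P·diag(-64, 125, 1)·P⁻¹ = [[1, 378, -254], [0, 314, -189], [0, 378, -253]].
The requested entry is 378.

378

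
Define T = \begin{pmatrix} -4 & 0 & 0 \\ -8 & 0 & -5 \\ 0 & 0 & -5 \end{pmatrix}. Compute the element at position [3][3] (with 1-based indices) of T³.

Characteristic polynomial: λ^3 + 9λ^2 + 20λ = λ(λ + 4)(λ + 5), so the eigenvalues are -5, -4, 0.
λ=-4: eigenvector (1, 2, 0).
λ=0: eigenvector (0, 1, 0).
λ=-5: eigenvector (0, 1, 1).
P = [[1, 0, 0], [2, 1, 1], [0, 0, 1]], D = diag(-4, 0, -5), P⁻¹ = [[1, 0, 0], [-2, 1, -1], [0, 0, 1]].
T³ = P·diag(-64, 0, -125)·P⁻¹ = [[-64, 0, 0], [-128, 0, -125], [0, 0, -125]].
The requested entry is -125.

-125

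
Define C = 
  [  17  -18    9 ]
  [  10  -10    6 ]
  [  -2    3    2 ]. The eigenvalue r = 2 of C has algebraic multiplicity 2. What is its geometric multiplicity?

C − 2I = [[15, -18, 9], [10, -12, 6], [-2, 3, 0]].
This matrix has rank 2, so its null space has dimension 3 − 2 = 1.

1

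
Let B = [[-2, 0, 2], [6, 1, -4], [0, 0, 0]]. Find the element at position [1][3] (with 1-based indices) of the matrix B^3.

Characteristic polynomial: r^3 + r^2 - 2r = r(r - 1)(r + 2), so the eigenvalues are -2, 0, 1.
r=-2: eigenvector (1, -2, 0).
r=0: eigenvector (1, -2, 1).
r=1: eigenvector (0, 1, 0).
P = [[1, 1, 0], [-2, -2, 1], [0, 1, 0]], D = diag(-2, 0, 1), P⁻¹ = [[1, 0, -1], [0, 0, 1], [2, 1, 0]].
B³ = P·diag(-8, 0, 1)·P⁻¹ = [[-8, 0, 8], [18, 1, -16], [0, 0, 0]].
The requested entry is 8.

8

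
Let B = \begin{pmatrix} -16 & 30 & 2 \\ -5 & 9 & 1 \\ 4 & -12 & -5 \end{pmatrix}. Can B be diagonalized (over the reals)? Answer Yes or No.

No

Characteristic polynomial: p(r) = r^3 + 12r^2 + 45r + 54 = (r + 3)^2(r + 6).
r = -3 has algebraic multiplicity 2; rank(B + 3I) = 2, so geometric multiplicity = 1.
Geometric multiplicity < algebraic multiplicity, so B is not diagonalizable.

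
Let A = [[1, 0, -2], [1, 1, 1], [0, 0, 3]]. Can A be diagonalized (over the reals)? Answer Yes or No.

No

Characteristic polynomial: p(t) = t^3 - 5t^2 + 7t - 3 = (t - 3)(t - 1)^2.
t = 1 has algebraic multiplicity 2; rank(A − 1I) = 2, so geometric multiplicity = 1.
Geometric multiplicity < algebraic multiplicity, so A is not diagonalizable.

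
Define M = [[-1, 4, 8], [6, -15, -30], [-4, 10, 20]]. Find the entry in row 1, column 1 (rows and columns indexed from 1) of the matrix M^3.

-25

Characteristic polynomial: t^3 - 4t^2 + 3t = t(t - 3)(t - 1), so the eigenvalues are 0, 1, 3.
t=3: eigenvector (-1, 3, -2).
t=0: eigenvector (0, -2, 1).
t=1: eigenvector (2, -3, 2).
P = [[-1, 0, 2], [3, -2, -3], [-2, 1, 2]], D = diag(3, 0, 1), P⁻¹ = [[1, -2, -4], [0, -2, -3], [1, -1, -2]].
M³ = P·diag(27, 0, 1)·P⁻¹ = [[-25, 52, 104], [78, -159, -318], [-52, 106, 212]].
The requested entry is -25.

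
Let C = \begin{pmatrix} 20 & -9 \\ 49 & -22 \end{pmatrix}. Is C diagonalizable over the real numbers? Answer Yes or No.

No

Characteristic polynomial: p(λ) = λ^2 + 2λ + 1 = (λ + 1)^2.
λ = -1 has algebraic multiplicity 2; rank(C + 1I) = 1, so geometric multiplicity = 1.
Geometric multiplicity < algebraic multiplicity, so C is not diagonalizable.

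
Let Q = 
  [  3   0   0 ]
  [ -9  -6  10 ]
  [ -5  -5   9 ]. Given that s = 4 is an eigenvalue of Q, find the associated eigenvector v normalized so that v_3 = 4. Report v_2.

Q − 4I = [[-1, 0, 0], [-9, -10, 10], [-5, -5, 5]].
Solving (Q − 4I)v = 0 gives the eigenspace spanned by (0, 4, 4).
With v_3 = 4, v = (0, 4, 4), so v_2 = 4.

4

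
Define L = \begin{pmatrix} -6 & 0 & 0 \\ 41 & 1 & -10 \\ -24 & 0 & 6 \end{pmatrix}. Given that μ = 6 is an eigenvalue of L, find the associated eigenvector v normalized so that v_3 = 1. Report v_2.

L − 6I = [[-12, 0, 0], [41, -5, -10], [-24, 0, 0]].
Solving (L − 6I)v = 0 gives the eigenspace spanned by (0, -2, 1).
With v_3 = 1, v = (0, -2, 1), so v_2 = -2.

-2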